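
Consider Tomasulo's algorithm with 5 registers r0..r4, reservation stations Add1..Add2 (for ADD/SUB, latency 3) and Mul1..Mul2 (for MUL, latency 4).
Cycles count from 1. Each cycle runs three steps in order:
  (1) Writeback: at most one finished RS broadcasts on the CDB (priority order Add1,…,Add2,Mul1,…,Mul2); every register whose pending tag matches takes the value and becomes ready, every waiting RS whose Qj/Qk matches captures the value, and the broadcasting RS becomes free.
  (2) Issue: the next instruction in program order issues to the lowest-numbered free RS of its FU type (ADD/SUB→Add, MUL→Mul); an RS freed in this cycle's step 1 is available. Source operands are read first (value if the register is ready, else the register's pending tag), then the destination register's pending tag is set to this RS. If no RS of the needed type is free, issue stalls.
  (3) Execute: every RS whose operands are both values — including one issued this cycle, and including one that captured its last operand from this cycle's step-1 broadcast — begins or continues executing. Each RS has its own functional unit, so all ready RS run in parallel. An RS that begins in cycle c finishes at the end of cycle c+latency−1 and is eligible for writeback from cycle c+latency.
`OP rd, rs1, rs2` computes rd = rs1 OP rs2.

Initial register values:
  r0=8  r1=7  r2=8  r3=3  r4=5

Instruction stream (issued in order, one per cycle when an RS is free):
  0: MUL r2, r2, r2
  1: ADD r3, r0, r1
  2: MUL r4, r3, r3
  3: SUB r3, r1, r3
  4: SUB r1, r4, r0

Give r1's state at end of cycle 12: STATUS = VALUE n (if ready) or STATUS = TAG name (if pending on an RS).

  c1: issue MUL r2<-Mul1  regs: r0:8,r1:7,r2:Mul1,r3:3,r4:5
  c2: issue ADD r3<-Add1  regs: r0:8,r1:7,r2:Mul1,r3:Add1,r4:5
  c3: issue MUL r4<-Mul2  regs: r0:8,r1:7,r2:Mul1,r3:Add1,r4:Mul2
  c4: issue SUB r3<-Add2  regs: r0:8,r1:7,r2:Mul1,r3:Add2,r4:Mul2
  c5: CDB Add1=15; issue SUB r1<-Add1  regs: r0:8,r1:Add1,r2:Mul1,r3:Add2,r4:Mul2
  c6: CDB Mul1=64  regs: r0:8,r1:Add1,r2:64,r3:Add2,r4:Mul2
  c7: -  regs: r0:8,r1:Add1,r2:64,r3:Add2,r4:Mul2
  c8: CDB Add2=-8  regs: r0:8,r1:Add1,r2:64,r3:-8,r4:Mul2
  c9: CDB Mul2=225  regs: r0:8,r1:Add1,r2:64,r3:-8,r4:225
  c10: -  regs: r0:8,r1:Add1,r2:64,r3:-8,r4:225
  c11: -  regs: r0:8,r1:Add1,r2:64,r3:-8,r4:225
  c12: CDB Add1=217  regs: r0:8,r1:217,r2:64,r3:-8,r4:225

STATUS = VALUE 217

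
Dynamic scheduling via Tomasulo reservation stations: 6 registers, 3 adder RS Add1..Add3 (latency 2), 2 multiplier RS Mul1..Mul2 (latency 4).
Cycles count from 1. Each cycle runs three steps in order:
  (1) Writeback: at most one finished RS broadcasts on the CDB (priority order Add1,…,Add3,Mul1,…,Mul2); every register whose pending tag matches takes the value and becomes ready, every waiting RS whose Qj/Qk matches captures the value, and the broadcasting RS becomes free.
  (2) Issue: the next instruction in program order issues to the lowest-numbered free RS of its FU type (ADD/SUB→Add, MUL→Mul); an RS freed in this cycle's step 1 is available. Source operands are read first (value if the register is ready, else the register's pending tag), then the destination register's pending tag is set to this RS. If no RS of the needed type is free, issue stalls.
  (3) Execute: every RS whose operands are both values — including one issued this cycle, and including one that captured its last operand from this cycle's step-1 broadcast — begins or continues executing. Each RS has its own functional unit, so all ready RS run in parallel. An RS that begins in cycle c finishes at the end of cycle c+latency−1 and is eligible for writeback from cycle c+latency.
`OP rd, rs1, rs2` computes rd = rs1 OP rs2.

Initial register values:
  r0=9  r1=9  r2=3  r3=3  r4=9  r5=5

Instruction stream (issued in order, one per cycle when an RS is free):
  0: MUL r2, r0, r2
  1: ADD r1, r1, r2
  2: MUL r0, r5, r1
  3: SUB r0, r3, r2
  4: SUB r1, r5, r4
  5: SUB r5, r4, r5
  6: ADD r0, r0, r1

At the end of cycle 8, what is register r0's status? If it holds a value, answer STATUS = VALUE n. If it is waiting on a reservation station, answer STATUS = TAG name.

c1: issue MUL r2<-Mul1 | r0:9,r1:9,r2:Mul1,r3:3,r4:9,r5:5
c2: issue ADD r1<-Add1 | r0:9,r1:Add1,r2:Mul1,r3:3,r4:9,r5:5
c3: issue MUL r0<-Mul2 | r0:Mul2,r1:Add1,r2:Mul1,r3:3,r4:9,r5:5
c4: issue SUB r0<-Add2 | r0:Add2,r1:Add1,r2:Mul1,r3:3,r4:9,r5:5
c5: CDB Mul1=27; issue SUB r1<-Add3 | r0:Add2,r1:Add3,r2:27,r3:3,r4:9,r5:5
c6: stall | r0:Add2,r1:Add3,r2:27,r3:3,r4:9,r5:5
c7: CDB Add1=36; issue SUB r5<-Add1 | r0:Add2,r1:Add3,r2:27,r3:3,r4:9,r5:Add1
c8: CDB Add2=-24; issue ADD r0<-Add2 | r0:Add2,r1:Add3,r2:27,r3:3,r4:9,r5:Add1

STATUS = TAG Add2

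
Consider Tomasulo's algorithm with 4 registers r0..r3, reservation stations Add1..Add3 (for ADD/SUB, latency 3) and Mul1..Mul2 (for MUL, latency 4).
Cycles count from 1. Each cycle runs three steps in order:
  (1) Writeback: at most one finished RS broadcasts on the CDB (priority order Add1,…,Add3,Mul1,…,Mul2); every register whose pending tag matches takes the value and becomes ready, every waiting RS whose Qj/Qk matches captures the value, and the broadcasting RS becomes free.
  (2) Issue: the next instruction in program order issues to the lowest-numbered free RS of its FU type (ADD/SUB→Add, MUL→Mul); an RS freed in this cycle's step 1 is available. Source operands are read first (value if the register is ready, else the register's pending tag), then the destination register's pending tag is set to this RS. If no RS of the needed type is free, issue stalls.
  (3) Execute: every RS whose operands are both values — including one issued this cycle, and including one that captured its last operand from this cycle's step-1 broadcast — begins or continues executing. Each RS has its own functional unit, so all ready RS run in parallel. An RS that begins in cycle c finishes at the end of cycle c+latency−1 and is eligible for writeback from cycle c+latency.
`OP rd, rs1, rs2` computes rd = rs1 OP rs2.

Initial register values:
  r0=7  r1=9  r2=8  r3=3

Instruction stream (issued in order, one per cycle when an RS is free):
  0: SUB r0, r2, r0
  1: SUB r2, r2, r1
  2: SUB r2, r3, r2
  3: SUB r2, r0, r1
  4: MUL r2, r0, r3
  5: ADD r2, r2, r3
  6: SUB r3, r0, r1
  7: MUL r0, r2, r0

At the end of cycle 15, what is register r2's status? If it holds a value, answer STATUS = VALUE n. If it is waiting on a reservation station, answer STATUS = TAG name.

STATUS = VALUE 6

cycle 1: issue SUB r0<-Add1 // r0:Add1,r1:9,r2:8,r3:3
cycle 2: issue SUB r2<-Add2 // r0:Add1,r1:9,r2:Add2,r3:3
cycle 3: issue SUB r2<-Add3 // r0:Add1,r1:9,r2:Add3,r3:3
cycle 4: CDB Add1=1; issue SUB r2<-Add1 // r0:1,r1:9,r2:Add1,r3:3
cycle 5: CDB Add2=-1; issue MUL r2<-Mul1 // r0:1,r1:9,r2:Mul1,r3:3
cycle 6: issue ADD r2<-Add2 // r0:1,r1:9,r2:Add2,r3:3
cycle 7: CDB Add1=-8; issue SUB r3<-Add1 // r0:1,r1:9,r2:Add2,r3:Add1
cycle 8: CDB Add3=4; issue MUL r0<-Mul2 // r0:Mul2,r1:9,r2:Add2,r3:Add1
cycle 9: CDB Mul1=3 // r0:Mul2,r1:9,r2:Add2,r3:Add1
cycle 10: CDB Add1=-8 // r0:Mul2,r1:9,r2:Add2,r3:-8
cycle 11: - // r0:Mul2,r1:9,r2:Add2,r3:-8
cycle 12: CDB Add2=6 // r0:Mul2,r1:9,r2:6,r3:-8
cycle 13: - // r0:Mul2,r1:9,r2:6,r3:-8
cycle 14: - // r0:Mul2,r1:9,r2:6,r3:-8
cycle 15: - // r0:Mul2,r1:9,r2:6,r3:-8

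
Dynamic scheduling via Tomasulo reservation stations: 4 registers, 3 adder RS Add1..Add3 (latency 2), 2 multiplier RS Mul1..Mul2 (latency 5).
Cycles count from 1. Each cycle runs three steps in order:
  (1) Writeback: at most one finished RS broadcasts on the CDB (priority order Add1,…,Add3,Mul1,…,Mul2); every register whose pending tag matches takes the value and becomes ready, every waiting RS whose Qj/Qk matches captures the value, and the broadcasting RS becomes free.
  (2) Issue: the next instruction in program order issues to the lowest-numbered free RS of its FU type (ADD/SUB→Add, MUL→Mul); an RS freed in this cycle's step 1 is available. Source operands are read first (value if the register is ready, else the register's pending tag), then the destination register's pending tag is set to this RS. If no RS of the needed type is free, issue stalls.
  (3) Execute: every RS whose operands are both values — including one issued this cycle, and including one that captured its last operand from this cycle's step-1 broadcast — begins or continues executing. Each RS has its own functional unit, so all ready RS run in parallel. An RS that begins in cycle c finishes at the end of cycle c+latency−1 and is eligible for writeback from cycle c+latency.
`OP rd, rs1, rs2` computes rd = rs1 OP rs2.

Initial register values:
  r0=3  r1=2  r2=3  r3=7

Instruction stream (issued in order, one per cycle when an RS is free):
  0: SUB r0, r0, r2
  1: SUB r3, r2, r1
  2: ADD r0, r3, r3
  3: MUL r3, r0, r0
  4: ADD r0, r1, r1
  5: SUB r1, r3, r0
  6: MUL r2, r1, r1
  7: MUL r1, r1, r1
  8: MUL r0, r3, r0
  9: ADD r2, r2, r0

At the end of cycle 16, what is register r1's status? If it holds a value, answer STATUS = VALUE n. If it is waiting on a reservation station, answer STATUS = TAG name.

  c1: issue SUB r0<-Add1  regs: r0:Add1,r1:2,r2:3,r3:7
  c2: issue SUB r3<-Add2  regs: r0:Add1,r1:2,r2:3,r3:Add2
  c3: CDB Add1=0; issue ADD r0<-Add1  regs: r0:Add1,r1:2,r2:3,r3:Add2
  c4: CDB Add2=1; issue MUL r3<-Mul1  regs: r0:Add1,r1:2,r2:3,r3:Mul1
  c5: issue ADD r0<-Add2  regs: r0:Add2,r1:2,r2:3,r3:Mul1
  c6: CDB Add1=2; issue SUB r1<-Add1  regs: r0:Add2,r1:Add1,r2:3,r3:Mul1
  c7: CDB Add2=4; issue MUL r2<-Mul2  regs: r0:4,r1:Add1,r2:Mul2,r3:Mul1
  c8: stall  regs: r0:4,r1:Add1,r2:Mul2,r3:Mul1
  c9: stall  regs: r0:4,r1:Add1,r2:Mul2,r3:Mul1
  c10: stall  regs: r0:4,r1:Add1,r2:Mul2,r3:Mul1
  c11: CDB Mul1=4; issue MUL r1<-Mul1  regs: r0:4,r1:Mul1,r2:Mul2,r3:4
  c12: stall  regs: r0:4,r1:Mul1,r2:Mul2,r3:4
  c13: CDB Add1=0; stall  regs: r0:4,r1:Mul1,r2:Mul2,r3:4
  c14: stall  regs: r0:4,r1:Mul1,r2:Mul2,r3:4
  c15: stall  regs: r0:4,r1:Mul1,r2:Mul2,r3:4
  c16: stall  regs: r0:4,r1:Mul1,r2:Mul2,r3:4

STATUS = TAG Mul1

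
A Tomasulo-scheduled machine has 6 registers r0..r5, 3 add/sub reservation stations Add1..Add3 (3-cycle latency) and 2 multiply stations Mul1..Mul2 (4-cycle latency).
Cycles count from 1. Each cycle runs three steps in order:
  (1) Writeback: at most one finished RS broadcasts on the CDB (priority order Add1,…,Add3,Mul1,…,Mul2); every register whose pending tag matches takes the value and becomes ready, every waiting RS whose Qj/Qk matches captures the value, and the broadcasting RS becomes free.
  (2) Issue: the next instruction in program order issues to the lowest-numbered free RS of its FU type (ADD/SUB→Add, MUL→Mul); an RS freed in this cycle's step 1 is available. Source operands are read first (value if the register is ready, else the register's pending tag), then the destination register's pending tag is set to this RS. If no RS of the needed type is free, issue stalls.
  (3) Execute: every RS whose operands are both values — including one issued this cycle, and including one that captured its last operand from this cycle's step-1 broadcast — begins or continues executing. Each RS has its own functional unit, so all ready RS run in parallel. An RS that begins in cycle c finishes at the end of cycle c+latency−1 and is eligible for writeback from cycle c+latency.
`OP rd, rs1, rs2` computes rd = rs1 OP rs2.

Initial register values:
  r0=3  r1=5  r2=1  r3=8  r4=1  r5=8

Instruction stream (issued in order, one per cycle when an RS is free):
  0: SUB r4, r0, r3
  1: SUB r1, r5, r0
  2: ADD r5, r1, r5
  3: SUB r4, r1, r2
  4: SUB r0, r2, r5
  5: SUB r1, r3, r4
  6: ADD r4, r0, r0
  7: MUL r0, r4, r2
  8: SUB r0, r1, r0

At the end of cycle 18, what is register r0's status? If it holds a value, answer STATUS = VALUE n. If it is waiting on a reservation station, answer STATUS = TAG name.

STATUS = TAG Add1

cycle 1: issue SUB r4<-Add1 // r0:3,r1:5,r2:1,r3:8,r4:Add1,r5:8
cycle 2: issue SUB r1<-Add2 // r0:3,r1:Add2,r2:1,r3:8,r4:Add1,r5:8
cycle 3: issue ADD r5<-Add3 // r0:3,r1:Add2,r2:1,r3:8,r4:Add1,r5:Add3
cycle 4: CDB Add1=-5; issue SUB r4<-Add1 // r0:3,r1:Add2,r2:1,r3:8,r4:Add1,r5:Add3
cycle 5: CDB Add2=5; issue SUB r0<-Add2 // r0:Add2,r1:5,r2:1,r3:8,r4:Add1,r5:Add3
cycle 6: stall // r0:Add2,r1:5,r2:1,r3:8,r4:Add1,r5:Add3
cycle 7: stall // r0:Add2,r1:5,r2:1,r3:8,r4:Add1,r5:Add3
cycle 8: CDB Add1=4; issue SUB r1<-Add1 // r0:Add2,r1:Add1,r2:1,r3:8,r4:4,r5:Add3
cycle 9: CDB Add3=13; issue ADD r4<-Add3 // r0:Add2,r1:Add1,r2:1,r3:8,r4:Add3,r5:13
cycle 10: issue MUL r0<-Mul1 // r0:Mul1,r1:Add1,r2:1,r3:8,r4:Add3,r5:13
cycle 11: CDB Add1=4; issue SUB r0<-Add1 // r0:Add1,r1:4,r2:1,r3:8,r4:Add3,r5:13
cycle 12: CDB Add2=-12 // r0:Add1,r1:4,r2:1,r3:8,r4:Add3,r5:13
cycle 13: - // r0:Add1,r1:4,r2:1,r3:8,r4:Add3,r5:13
cycle 14: - // r0:Add1,r1:4,r2:1,r3:8,r4:Add3,r5:13
cycle 15: CDB Add3=-24 // r0:Add1,r1:4,r2:1,r3:8,r4:-24,r5:13
cycle 16: - // r0:Add1,r1:4,r2:1,r3:8,r4:-24,r5:13
cycle 17: - // r0:Add1,r1:4,r2:1,r3:8,r4:-24,r5:13
cycle 18: - // r0:Add1,r1:4,r2:1,r3:8,r4:-24,r5:13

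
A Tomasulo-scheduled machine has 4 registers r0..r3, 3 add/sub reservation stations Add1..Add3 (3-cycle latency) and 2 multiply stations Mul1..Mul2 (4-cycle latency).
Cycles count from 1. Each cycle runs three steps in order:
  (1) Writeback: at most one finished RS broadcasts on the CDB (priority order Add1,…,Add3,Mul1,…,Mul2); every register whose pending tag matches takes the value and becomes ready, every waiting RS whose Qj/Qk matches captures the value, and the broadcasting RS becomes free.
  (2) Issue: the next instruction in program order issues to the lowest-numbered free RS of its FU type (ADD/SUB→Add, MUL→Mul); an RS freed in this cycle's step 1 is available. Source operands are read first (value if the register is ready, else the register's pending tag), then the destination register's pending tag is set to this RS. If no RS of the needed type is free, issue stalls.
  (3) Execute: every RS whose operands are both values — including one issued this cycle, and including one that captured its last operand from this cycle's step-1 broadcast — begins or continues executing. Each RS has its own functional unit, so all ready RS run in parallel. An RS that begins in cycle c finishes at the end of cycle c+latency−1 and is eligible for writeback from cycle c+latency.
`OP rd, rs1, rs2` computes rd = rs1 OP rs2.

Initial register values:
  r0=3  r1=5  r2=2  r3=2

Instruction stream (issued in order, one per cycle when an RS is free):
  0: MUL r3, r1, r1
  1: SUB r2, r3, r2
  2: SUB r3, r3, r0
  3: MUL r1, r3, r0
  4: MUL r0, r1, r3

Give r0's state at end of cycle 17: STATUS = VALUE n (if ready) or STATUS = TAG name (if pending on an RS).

c1: issue MUL r3<-Mul1 | r0:3,r1:5,r2:2,r3:Mul1
c2: issue SUB r2<-Add1 | r0:3,r1:5,r2:Add1,r3:Mul1
c3: issue SUB r3<-Add2 | r0:3,r1:5,r2:Add1,r3:Add2
c4: issue MUL r1<-Mul2 | r0:3,r1:Mul2,r2:Add1,r3:Add2
c5: CDB Mul1=25; issue MUL r0<-Mul1 | r0:Mul1,r1:Mul2,r2:Add1,r3:Add2
c6: - | r0:Mul1,r1:Mul2,r2:Add1,r3:Add2
c7: - | r0:Mul1,r1:Mul2,r2:Add1,r3:Add2
c8: CDB Add1=23 | r0:Mul1,r1:Mul2,r2:23,r3:Add2
c9: CDB Add2=22 | r0:Mul1,r1:Mul2,r2:23,r3:22
c10: - | r0:Mul1,r1:Mul2,r2:23,r3:22
c11: - | r0:Mul1,r1:Mul2,r2:23,r3:22
c12: - | r0:Mul1,r1:Mul2,r2:23,r3:22
c13: CDB Mul2=66 | r0:Mul1,r1:66,r2:23,r3:22
c14: - | r0:Mul1,r1:66,r2:23,r3:22
c15: - | r0:Mul1,r1:66,r2:23,r3:22
c16: - | r0:Mul1,r1:66,r2:23,r3:22
c17: CDB Mul1=1452 | r0:1452,r1:66,r2:23,r3:22

STATUS = VALUE 1452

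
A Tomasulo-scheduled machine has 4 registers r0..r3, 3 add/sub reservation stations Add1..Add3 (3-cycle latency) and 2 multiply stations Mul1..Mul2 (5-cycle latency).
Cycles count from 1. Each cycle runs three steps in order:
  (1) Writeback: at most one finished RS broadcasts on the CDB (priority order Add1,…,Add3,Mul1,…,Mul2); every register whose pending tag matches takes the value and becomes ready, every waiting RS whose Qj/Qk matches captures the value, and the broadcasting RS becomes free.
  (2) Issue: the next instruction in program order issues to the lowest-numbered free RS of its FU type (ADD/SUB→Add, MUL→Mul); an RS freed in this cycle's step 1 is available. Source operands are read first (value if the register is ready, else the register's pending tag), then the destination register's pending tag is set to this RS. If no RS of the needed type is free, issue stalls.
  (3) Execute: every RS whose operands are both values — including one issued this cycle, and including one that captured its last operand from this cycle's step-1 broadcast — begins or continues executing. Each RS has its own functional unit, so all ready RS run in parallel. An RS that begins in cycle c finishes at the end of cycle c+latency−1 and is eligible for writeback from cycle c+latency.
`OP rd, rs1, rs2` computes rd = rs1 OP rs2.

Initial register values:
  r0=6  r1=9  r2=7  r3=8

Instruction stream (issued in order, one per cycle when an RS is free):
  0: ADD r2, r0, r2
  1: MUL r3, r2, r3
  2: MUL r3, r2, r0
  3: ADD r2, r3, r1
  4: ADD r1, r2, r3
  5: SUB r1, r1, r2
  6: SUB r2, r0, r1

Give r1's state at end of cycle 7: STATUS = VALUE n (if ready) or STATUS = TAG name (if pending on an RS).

STATUS = TAG Add3

  c1: issue ADD r2<-Add1  regs: r0:6,r1:9,r2:Add1,r3:8
  c2: issue MUL r3<-Mul1  regs: r0:6,r1:9,r2:Add1,r3:Mul1
  c3: issue MUL r3<-Mul2  regs: r0:6,r1:9,r2:Add1,r3:Mul2
  c4: CDB Add1=13; issue ADD r2<-Add1  regs: r0:6,r1:9,r2:Add1,r3:Mul2
  c5: issue ADD r1<-Add2  regs: r0:6,r1:Add2,r2:Add1,r3:Mul2
  c6: issue SUB r1<-Add3  regs: r0:6,r1:Add3,r2:Add1,r3:Mul2
  c7: stall  regs: r0:6,r1:Add3,r2:Add1,r3:Mul2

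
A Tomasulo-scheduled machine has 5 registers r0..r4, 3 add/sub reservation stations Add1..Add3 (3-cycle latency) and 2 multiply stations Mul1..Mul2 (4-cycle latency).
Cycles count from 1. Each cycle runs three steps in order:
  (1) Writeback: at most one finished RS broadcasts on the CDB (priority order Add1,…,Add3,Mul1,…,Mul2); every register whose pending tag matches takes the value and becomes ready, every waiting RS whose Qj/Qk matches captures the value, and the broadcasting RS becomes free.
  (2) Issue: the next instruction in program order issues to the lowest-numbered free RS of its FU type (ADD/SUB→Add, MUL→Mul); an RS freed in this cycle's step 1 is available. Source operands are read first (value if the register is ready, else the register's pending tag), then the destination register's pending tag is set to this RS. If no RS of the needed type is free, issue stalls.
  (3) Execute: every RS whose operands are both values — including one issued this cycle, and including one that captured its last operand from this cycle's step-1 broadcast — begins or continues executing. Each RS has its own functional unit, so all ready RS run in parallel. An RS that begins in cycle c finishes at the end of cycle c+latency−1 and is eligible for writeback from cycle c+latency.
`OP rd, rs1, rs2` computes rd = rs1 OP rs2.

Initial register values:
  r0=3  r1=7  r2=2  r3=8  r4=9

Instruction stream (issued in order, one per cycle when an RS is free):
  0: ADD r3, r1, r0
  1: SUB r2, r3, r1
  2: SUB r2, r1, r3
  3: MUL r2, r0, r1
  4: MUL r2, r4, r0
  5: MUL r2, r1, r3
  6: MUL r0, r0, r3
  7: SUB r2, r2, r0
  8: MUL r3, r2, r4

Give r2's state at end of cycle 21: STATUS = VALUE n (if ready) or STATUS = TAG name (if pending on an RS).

  c1: issue ADD r3<-Add1  regs: r0:3,r1:7,r2:2,r3:Add1,r4:9
  c2: issue SUB r2<-Add2  regs: r0:3,r1:7,r2:Add2,r3:Add1,r4:9
  c3: issue SUB r2<-Add3  regs: r0:3,r1:7,r2:Add3,r3:Add1,r4:9
  c4: CDB Add1=10; issue MUL r2<-Mul1  regs: r0:3,r1:7,r2:Mul1,r3:10,r4:9
  c5: issue MUL r2<-Mul2  regs: r0:3,r1:7,r2:Mul2,r3:10,r4:9
  c6: stall  regs: r0:3,r1:7,r2:Mul2,r3:10,r4:9
  c7: CDB Add2=3; stall  regs: r0:3,r1:7,r2:Mul2,r3:10,r4:9
  c8: CDB Add3=-3; stall  regs: r0:3,r1:7,r2:Mul2,r3:10,r4:9
  c9: CDB Mul1=21; issue MUL r2<-Mul1  regs: r0:3,r1:7,r2:Mul1,r3:10,r4:9
  c10: CDB Mul2=27; issue MUL r0<-Mul2  regs: r0:Mul2,r1:7,r2:Mul1,r3:10,r4:9
  c11: issue SUB r2<-Add1  regs: r0:Mul2,r1:7,r2:Add1,r3:10,r4:9
  c12: stall  regs: r0:Mul2,r1:7,r2:Add1,r3:10,r4:9
  c13: CDB Mul1=70; issue MUL r3<-Mul1  regs: r0:Mul2,r1:7,r2:Add1,r3:Mul1,r4:9
  c14: CDB Mul2=30  regs: r0:30,r1:7,r2:Add1,r3:Mul1,r4:9
  c15: -  regs: r0:30,r1:7,r2:Add1,r3:Mul1,r4:9
  c16: -  regs: r0:30,r1:7,r2:Add1,r3:Mul1,r4:9
  c17: CDB Add1=40  regs: r0:30,r1:7,r2:40,r3:Mul1,r4:9
  c18: -  regs: r0:30,r1:7,r2:40,r3:Mul1,r4:9
  c19: -  regs: r0:30,r1:7,r2:40,r3:Mul1,r4:9
  c20: -  regs: r0:30,r1:7,r2:40,r3:Mul1,r4:9
  c21: CDB Mul1=360  regs: r0:30,r1:7,r2:40,r3:360,r4:9

STATUS = VALUE 40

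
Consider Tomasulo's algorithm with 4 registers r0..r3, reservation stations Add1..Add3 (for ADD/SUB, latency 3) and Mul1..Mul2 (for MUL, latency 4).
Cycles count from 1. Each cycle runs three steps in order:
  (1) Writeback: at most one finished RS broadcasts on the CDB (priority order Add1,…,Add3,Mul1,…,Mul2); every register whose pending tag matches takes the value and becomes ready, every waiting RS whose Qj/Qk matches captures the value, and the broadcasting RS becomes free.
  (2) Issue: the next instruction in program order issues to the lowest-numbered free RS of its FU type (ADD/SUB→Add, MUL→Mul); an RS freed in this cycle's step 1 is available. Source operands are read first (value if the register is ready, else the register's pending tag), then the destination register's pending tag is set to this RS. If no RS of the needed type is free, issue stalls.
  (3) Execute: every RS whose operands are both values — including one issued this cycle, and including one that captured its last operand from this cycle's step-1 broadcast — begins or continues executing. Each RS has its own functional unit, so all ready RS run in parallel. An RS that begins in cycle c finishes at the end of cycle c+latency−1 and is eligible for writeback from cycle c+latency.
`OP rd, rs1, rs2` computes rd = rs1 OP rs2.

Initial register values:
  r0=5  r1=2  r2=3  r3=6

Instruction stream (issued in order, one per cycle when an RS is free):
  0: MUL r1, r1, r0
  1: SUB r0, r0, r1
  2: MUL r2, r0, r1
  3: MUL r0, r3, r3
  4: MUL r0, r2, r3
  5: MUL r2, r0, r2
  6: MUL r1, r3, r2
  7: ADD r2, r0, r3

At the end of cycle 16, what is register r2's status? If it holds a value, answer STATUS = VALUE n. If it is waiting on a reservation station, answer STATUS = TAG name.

  c1: issue MUL r1<-Mul1  regs: r0:5,r1:Mul1,r2:3,r3:6
  c2: issue SUB r0<-Add1  regs: r0:Add1,r1:Mul1,r2:3,r3:6
  c3: issue MUL r2<-Mul2  regs: r0:Add1,r1:Mul1,r2:Mul2,r3:6
  c4: stall  regs: r0:Add1,r1:Mul1,r2:Mul2,r3:6
  c5: CDB Mul1=10; issue MUL r0<-Mul1  regs: r0:Mul1,r1:10,r2:Mul2,r3:6
  c6: stall  regs: r0:Mul1,r1:10,r2:Mul2,r3:6
  c7: stall  regs: r0:Mul1,r1:10,r2:Mul2,r3:6
  c8: CDB Add1=-5; stall  regs: r0:Mul1,r1:10,r2:Mul2,r3:6
  c9: CDB Mul1=36; issue MUL r0<-Mul1  regs: r0:Mul1,r1:10,r2:Mul2,r3:6
  c10: stall  regs: r0:Mul1,r1:10,r2:Mul2,r3:6
  c11: stall  regs: r0:Mul1,r1:10,r2:Mul2,r3:6
  c12: CDB Mul2=-50; issue MUL r2<-Mul2  regs: r0:Mul1,r1:10,r2:Mul2,r3:6
  c13: stall  regs: r0:Mul1,r1:10,r2:Mul2,r3:6
  c14: stall  regs: r0:Mul1,r1:10,r2:Mul2,r3:6
  c15: stall  regs: r0:Mul1,r1:10,r2:Mul2,r3:6
  c16: CDB Mul1=-300; issue MUL r1<-Mul1  regs: r0:-300,r1:Mul1,r2:Mul2,r3:6

STATUS = TAG Mul2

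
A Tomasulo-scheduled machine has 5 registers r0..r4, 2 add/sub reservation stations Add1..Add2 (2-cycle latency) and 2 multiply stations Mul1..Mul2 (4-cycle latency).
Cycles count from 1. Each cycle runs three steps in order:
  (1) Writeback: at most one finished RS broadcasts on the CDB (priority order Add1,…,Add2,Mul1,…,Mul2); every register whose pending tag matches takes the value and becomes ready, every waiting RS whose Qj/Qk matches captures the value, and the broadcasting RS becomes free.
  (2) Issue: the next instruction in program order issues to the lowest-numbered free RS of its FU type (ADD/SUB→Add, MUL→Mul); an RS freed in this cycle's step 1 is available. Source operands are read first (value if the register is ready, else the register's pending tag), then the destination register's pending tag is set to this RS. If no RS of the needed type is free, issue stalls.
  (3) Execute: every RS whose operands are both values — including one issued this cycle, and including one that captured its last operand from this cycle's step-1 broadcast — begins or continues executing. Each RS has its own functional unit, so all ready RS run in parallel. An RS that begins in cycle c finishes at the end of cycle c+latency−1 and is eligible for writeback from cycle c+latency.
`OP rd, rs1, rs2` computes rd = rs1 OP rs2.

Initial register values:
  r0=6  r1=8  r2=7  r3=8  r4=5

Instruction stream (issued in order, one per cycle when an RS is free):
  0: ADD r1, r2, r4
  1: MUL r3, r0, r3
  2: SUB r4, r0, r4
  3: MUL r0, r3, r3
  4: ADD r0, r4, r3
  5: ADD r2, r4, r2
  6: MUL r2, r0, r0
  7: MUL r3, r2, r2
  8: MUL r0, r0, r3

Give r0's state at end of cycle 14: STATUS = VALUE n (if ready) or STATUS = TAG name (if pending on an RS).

c1: issue ADD r1<-Add1 | r0:6,r1:Add1,r2:7,r3:8,r4:5
c2: issue MUL r3<-Mul1 | r0:6,r1:Add1,r2:7,r3:Mul1,r4:5
c3: CDB Add1=12; issue SUB r4<-Add1 | r0:6,r1:12,r2:7,r3:Mul1,r4:Add1
c4: issue MUL r0<-Mul2 | r0:Mul2,r1:12,r2:7,r3:Mul1,r4:Add1
c5: CDB Add1=1; issue ADD r0<-Add1 | r0:Add1,r1:12,r2:7,r3:Mul1,r4:1
c6: CDB Mul1=48; issue ADD r2<-Add2 | r0:Add1,r1:12,r2:Add2,r3:48,r4:1
c7: issue MUL r2<-Mul1 | r0:Add1,r1:12,r2:Mul1,r3:48,r4:1
c8: CDB Add1=49; stall | r0:49,r1:12,r2:Mul1,r3:48,r4:1
c9: CDB Add2=8; stall | r0:49,r1:12,r2:Mul1,r3:48,r4:1
c10: CDB Mul2=2304; issue MUL r3<-Mul2 | r0:49,r1:12,r2:Mul1,r3:Mul2,r4:1
c11: stall | r0:49,r1:12,r2:Mul1,r3:Mul2,r4:1
c12: CDB Mul1=2401; issue MUL r0<-Mul1 | r0:Mul1,r1:12,r2:2401,r3:Mul2,r4:1
c13: - | r0:Mul1,r1:12,r2:2401,r3:Mul2,r4:1
c14: - | r0:Mul1,r1:12,r2:2401,r3:Mul2,r4:1

STATUS = TAG Mul1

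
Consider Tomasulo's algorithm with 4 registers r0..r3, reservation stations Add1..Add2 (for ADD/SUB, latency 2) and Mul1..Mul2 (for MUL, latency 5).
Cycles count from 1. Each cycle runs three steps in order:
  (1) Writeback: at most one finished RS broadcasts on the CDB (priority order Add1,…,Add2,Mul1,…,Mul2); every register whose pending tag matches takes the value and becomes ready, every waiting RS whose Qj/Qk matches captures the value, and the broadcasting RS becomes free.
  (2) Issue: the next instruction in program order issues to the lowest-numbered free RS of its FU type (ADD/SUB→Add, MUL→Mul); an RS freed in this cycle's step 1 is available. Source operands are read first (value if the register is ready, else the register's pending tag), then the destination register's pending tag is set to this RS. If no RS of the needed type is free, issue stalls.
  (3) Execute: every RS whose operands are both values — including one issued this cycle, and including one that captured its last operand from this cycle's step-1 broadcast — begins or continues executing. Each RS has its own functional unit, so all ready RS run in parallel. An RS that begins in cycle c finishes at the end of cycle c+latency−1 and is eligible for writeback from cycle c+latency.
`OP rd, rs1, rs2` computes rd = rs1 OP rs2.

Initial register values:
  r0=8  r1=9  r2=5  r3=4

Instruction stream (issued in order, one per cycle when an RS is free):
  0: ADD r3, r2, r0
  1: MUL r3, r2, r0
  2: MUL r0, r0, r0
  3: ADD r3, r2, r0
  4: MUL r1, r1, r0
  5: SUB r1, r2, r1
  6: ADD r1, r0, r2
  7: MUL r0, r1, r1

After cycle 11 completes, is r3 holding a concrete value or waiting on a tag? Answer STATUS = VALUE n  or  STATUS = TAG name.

STATUS = VALUE 69

cycle 1: issue ADD r3<-Add1 // r0:8,r1:9,r2:5,r3:Add1
cycle 2: issue MUL r3<-Mul1 // r0:8,r1:9,r2:5,r3:Mul1
cycle 3: CDB Add1=13; issue MUL r0<-Mul2 // r0:Mul2,r1:9,r2:5,r3:Mul1
cycle 4: issue ADD r3<-Add1 // r0:Mul2,r1:9,r2:5,r3:Add1
cycle 5: stall // r0:Mul2,r1:9,r2:5,r3:Add1
cycle 6: stall // r0:Mul2,r1:9,r2:5,r3:Add1
cycle 7: CDB Mul1=40; issue MUL r1<-Mul1 // r0:Mul2,r1:Mul1,r2:5,r3:Add1
cycle 8: CDB Mul2=64; issue SUB r1<-Add2 // r0:64,r1:Add2,r2:5,r3:Add1
cycle 9: stall // r0:64,r1:Add2,r2:5,r3:Add1
cycle 10: CDB Add1=69; issue ADD r1<-Add1 // r0:64,r1:Add1,r2:5,r3:69
cycle 11: issue MUL r0<-Mul2 // r0:Mul2,r1:Add1,r2:5,r3:69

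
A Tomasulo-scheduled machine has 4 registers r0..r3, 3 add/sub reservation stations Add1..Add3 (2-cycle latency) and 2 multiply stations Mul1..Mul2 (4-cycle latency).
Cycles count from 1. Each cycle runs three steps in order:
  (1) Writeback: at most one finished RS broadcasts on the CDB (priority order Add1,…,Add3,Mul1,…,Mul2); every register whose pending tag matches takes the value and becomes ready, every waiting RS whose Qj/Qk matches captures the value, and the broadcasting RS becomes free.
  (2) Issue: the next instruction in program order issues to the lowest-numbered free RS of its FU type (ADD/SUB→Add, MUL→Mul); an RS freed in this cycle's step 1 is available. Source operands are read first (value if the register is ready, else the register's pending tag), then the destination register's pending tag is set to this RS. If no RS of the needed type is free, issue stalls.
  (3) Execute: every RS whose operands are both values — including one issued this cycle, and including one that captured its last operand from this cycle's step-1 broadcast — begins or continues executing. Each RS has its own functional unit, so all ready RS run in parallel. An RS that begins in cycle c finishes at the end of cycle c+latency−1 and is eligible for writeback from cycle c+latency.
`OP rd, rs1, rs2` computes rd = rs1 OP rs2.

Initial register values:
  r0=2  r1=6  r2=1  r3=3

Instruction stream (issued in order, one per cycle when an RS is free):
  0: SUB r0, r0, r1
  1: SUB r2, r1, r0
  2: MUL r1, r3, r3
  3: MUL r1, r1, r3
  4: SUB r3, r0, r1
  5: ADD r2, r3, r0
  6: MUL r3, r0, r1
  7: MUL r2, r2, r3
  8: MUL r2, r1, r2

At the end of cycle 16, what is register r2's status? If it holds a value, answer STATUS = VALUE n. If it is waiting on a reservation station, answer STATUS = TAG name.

STATUS = TAG Mul1

  c1: issue SUB r0<-Add1  regs: r0:Add1,r1:6,r2:1,r3:3
  c2: issue SUB r2<-Add2  regs: r0:Add1,r1:6,r2:Add2,r3:3
  c3: CDB Add1=-4; issue MUL r1<-Mul1  regs: r0:-4,r1:Mul1,r2:Add2,r3:3
  c4: issue MUL r1<-Mul2  regs: r0:-4,r1:Mul2,r2:Add2,r3:3
  c5: CDB Add2=10; issue SUB r3<-Add1  regs: r0:-4,r1:Mul2,r2:10,r3:Add1
  c6: issue ADD r2<-Add2  regs: r0:-4,r1:Mul2,r2:Add2,r3:Add1
  c7: CDB Mul1=9; issue MUL r3<-Mul1  regs: r0:-4,r1:Mul2,r2:Add2,r3:Mul1
  c8: stall  regs: r0:-4,r1:Mul2,r2:Add2,r3:Mul1
  c9: stall  regs: r0:-4,r1:Mul2,r2:Add2,r3:Mul1
  c10: stall  regs: r0:-4,r1:Mul2,r2:Add2,r3:Mul1
  c11: CDB Mul2=27; issue MUL r2<-Mul2  regs: r0:-4,r1:27,r2:Mul2,r3:Mul1
  c12: stall  regs: r0:-4,r1:27,r2:Mul2,r3:Mul1
  c13: CDB Add1=-31; stall  regs: r0:-4,r1:27,r2:Mul2,r3:Mul1
  c14: stall  regs: r0:-4,r1:27,r2:Mul2,r3:Mul1
  c15: CDB Add2=-35; stall  regs: r0:-4,r1:27,r2:Mul2,r3:Mul1
  c16: CDB Mul1=-108; issue MUL r2<-Mul1  regs: r0:-4,r1:27,r2:Mul1,r3:-108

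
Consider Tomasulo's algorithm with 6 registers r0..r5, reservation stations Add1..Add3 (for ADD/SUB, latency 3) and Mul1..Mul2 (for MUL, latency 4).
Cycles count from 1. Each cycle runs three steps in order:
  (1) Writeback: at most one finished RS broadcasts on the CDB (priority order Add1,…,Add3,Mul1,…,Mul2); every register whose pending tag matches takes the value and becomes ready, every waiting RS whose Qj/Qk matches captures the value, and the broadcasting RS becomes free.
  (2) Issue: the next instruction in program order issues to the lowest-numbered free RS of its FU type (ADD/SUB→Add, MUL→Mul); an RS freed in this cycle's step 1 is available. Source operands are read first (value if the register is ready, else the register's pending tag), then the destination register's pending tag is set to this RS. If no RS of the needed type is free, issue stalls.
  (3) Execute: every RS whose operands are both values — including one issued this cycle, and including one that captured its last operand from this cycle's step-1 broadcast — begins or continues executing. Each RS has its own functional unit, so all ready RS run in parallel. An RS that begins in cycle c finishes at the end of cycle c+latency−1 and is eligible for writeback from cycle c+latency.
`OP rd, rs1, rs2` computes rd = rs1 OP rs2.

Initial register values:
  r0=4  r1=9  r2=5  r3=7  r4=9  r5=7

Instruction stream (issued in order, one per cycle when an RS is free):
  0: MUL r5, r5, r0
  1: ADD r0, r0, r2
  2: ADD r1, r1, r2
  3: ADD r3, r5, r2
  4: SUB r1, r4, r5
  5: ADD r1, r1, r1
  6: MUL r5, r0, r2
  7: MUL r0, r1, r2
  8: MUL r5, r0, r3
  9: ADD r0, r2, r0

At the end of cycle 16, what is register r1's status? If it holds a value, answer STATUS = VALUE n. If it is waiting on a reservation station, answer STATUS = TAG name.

STATUS = VALUE -38

c1: issue MUL r5<-Mul1 | r0:4,r1:9,r2:5,r3:7,r4:9,r5:Mul1
c2: issue ADD r0<-Add1 | r0:Add1,r1:9,r2:5,r3:7,r4:9,r5:Mul1
c3: issue ADD r1<-Add2 | r0:Add1,r1:Add2,r2:5,r3:7,r4:9,r5:Mul1
c4: issue ADD r3<-Add3 | r0:Add1,r1:Add2,r2:5,r3:Add3,r4:9,r5:Mul1
c5: CDB Add1=9; issue SUB r1<-Add1 | r0:9,r1:Add1,r2:5,r3:Add3,r4:9,r5:Mul1
c6: CDB Add2=14; issue ADD r1<-Add2 | r0:9,r1:Add2,r2:5,r3:Add3,r4:9,r5:Mul1
c7: CDB Mul1=28; issue MUL r5<-Mul1 | r0:9,r1:Add2,r2:5,r3:Add3,r4:9,r5:Mul1
c8: issue MUL r0<-Mul2 | r0:Mul2,r1:Add2,r2:5,r3:Add3,r4:9,r5:Mul1
c9: stall | r0:Mul2,r1:Add2,r2:5,r3:Add3,r4:9,r5:Mul1
c10: CDB Add1=-19; stall | r0:Mul2,r1:Add2,r2:5,r3:Add3,r4:9,r5:Mul1
c11: CDB Add3=33; stall | r0:Mul2,r1:Add2,r2:5,r3:33,r4:9,r5:Mul1
c12: CDB Mul1=45; issue MUL r5<-Mul1 | r0:Mul2,r1:Add2,r2:5,r3:33,r4:9,r5:Mul1
c13: CDB Add2=-38; issue ADD r0<-Add1 | r0:Add1,r1:-38,r2:5,r3:33,r4:9,r5:Mul1
c14: - | r0:Add1,r1:-38,r2:5,r3:33,r4:9,r5:Mul1
c15: - | r0:Add1,r1:-38,r2:5,r3:33,r4:9,r5:Mul1
c16: - | r0:Add1,r1:-38,r2:5,r3:33,r4:9,r5:Mul1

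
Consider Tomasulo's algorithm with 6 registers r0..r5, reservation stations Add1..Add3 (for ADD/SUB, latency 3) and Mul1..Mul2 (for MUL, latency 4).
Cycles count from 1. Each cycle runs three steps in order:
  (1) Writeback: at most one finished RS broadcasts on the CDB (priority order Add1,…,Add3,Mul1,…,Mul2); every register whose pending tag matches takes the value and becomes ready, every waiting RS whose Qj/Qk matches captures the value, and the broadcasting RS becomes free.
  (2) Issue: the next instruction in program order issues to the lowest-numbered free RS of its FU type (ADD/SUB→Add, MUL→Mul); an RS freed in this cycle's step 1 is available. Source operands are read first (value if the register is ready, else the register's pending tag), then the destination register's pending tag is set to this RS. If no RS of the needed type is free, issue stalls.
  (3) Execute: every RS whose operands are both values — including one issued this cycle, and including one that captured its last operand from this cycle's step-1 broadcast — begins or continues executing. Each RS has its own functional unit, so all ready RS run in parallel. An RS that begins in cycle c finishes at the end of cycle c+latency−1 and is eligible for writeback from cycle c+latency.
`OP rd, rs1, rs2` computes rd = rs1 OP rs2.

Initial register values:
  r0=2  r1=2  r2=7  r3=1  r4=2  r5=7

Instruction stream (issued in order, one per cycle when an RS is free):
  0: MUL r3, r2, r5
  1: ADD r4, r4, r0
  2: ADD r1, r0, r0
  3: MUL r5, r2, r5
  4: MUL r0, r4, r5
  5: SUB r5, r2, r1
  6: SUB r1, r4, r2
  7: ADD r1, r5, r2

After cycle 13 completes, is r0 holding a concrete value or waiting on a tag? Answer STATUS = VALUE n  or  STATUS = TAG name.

  c1: issue MUL r3<-Mul1  regs: r0:2,r1:2,r2:7,r3:Mul1,r4:2,r5:7
  c2: issue ADD r4<-Add1  regs: r0:2,r1:2,r2:7,r3:Mul1,r4:Add1,r5:7
  c3: issue ADD r1<-Add2  regs: r0:2,r1:Add2,r2:7,r3:Mul1,r4:Add1,r5:7
  c4: issue MUL r5<-Mul2  regs: r0:2,r1:Add2,r2:7,r3:Mul1,r4:Add1,r5:Mul2
  c5: CDB Add1=4; stall  regs: r0:2,r1:Add2,r2:7,r3:Mul1,r4:4,r5:Mul2
  c6: CDB Add2=4; stall  regs: r0:2,r1:4,r2:7,r3:Mul1,r4:4,r5:Mul2
  c7: CDB Mul1=49; issue MUL r0<-Mul1  regs: r0:Mul1,r1:4,r2:7,r3:49,r4:4,r5:Mul2
  c8: CDB Mul2=49; issue SUB r5<-Add1  regs: r0:Mul1,r1:4,r2:7,r3:49,r4:4,r5:Add1
  c9: issue SUB r1<-Add2  regs: r0:Mul1,r1:Add2,r2:7,r3:49,r4:4,r5:Add1
  c10: issue ADD r1<-Add3  regs: r0:Mul1,r1:Add3,r2:7,r3:49,r4:4,r5:Add1
  c11: CDB Add1=3  regs: r0:Mul1,r1:Add3,r2:7,r3:49,r4:4,r5:3
  c12: CDB Add2=-3  regs: r0:Mul1,r1:Add3,r2:7,r3:49,r4:4,r5:3
  c13: CDB Mul1=196  regs: r0:196,r1:Add3,r2:7,r3:49,r4:4,r5:3

STATUS = VALUE 196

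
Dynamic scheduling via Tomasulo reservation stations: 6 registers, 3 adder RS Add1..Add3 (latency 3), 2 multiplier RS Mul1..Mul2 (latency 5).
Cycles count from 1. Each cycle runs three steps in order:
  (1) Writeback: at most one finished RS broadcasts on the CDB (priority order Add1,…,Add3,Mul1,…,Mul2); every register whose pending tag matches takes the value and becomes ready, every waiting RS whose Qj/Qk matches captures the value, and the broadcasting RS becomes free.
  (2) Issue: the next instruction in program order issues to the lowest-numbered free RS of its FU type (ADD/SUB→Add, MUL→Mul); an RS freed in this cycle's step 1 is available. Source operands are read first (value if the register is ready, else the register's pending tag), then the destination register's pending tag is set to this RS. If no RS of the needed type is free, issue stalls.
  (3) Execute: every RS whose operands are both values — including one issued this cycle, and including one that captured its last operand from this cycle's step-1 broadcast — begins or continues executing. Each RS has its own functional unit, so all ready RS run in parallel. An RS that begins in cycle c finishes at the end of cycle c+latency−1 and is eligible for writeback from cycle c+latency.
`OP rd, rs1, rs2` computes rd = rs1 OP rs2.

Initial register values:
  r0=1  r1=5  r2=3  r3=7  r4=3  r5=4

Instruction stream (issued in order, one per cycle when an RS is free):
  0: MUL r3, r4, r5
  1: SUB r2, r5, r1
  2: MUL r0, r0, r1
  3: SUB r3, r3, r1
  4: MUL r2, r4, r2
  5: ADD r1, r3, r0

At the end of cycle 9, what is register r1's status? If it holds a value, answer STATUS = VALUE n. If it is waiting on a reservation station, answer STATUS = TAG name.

STATUS = TAG Add1

cycle 1: issue MUL r3<-Mul1 // r0:1,r1:5,r2:3,r3:Mul1,r4:3,r5:4
cycle 2: issue SUB r2<-Add1 // r0:1,r1:5,r2:Add1,r3:Mul1,r4:3,r5:4
cycle 3: issue MUL r0<-Mul2 // r0:Mul2,r1:5,r2:Add1,r3:Mul1,r4:3,r5:4
cycle 4: issue SUB r3<-Add2 // r0:Mul2,r1:5,r2:Add1,r3:Add2,r4:3,r5:4
cycle 5: CDB Add1=-1; stall // r0:Mul2,r1:5,r2:-1,r3:Add2,r4:3,r5:4
cycle 6: CDB Mul1=12; issue MUL r2<-Mul1 // r0:Mul2,r1:5,r2:Mul1,r3:Add2,r4:3,r5:4
cycle 7: issue ADD r1<-Add1 // r0:Mul2,r1:Add1,r2:Mul1,r3:Add2,r4:3,r5:4
cycle 8: CDB Mul2=5 // r0:5,r1:Add1,r2:Mul1,r3:Add2,r4:3,r5:4
cycle 9: CDB Add2=7 // r0:5,r1:Add1,r2:Mul1,r3:7,r4:3,r5:4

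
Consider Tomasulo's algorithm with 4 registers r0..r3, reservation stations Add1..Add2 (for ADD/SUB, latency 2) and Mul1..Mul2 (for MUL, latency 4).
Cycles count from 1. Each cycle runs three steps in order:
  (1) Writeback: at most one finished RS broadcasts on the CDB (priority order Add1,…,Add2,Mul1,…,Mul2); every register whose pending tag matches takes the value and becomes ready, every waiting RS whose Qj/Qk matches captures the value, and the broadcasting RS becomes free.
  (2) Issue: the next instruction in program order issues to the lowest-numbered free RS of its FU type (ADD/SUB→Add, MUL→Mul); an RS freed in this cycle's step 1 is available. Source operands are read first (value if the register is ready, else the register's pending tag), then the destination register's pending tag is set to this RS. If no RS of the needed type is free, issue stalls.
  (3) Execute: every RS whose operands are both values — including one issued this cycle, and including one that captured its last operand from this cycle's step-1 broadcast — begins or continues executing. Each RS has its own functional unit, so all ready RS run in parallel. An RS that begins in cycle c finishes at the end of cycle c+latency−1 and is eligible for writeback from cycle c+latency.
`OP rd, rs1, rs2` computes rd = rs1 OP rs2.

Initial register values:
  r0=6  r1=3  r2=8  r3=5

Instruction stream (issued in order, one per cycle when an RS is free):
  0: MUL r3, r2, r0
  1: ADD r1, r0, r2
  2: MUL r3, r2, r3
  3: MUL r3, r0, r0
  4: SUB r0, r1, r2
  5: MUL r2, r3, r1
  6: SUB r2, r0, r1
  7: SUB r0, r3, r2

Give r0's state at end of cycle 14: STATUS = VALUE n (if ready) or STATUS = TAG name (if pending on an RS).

  c1: issue MUL r3<-Mul1  regs: r0:6,r1:3,r2:8,r3:Mul1
  c2: issue ADD r1<-Add1  regs: r0:6,r1:Add1,r2:8,r3:Mul1
  c3: issue MUL r3<-Mul2  regs: r0:6,r1:Add1,r2:8,r3:Mul2
  c4: CDB Add1=14; stall  regs: r0:6,r1:14,r2:8,r3:Mul2
  c5: CDB Mul1=48; issue MUL r3<-Mul1  regs: r0:6,r1:14,r2:8,r3:Mul1
  c6: issue SUB r0<-Add1  regs: r0:Add1,r1:14,r2:8,r3:Mul1
  c7: stall  regs: r0:Add1,r1:14,r2:8,r3:Mul1
  c8: CDB Add1=6; stall  regs: r0:6,r1:14,r2:8,r3:Mul1
  c9: CDB Mul1=36; issue MUL r2<-Mul1  regs: r0:6,r1:14,r2:Mul1,r3:36
  c10: CDB Mul2=384; issue SUB r2<-Add1  regs: r0:6,r1:14,r2:Add1,r3:36
  c11: issue SUB r0<-Add2  regs: r0:Add2,r1:14,r2:Add1,r3:36
  c12: CDB Add1=-8  regs: r0:Add2,r1:14,r2:-8,r3:36
  c13: CDB Mul1=504  regs: r0:Add2,r1:14,r2:-8,r3:36
  c14: CDB Add2=44  regs: r0:44,r1:14,r2:-8,r3:36

STATUS = VALUE 44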